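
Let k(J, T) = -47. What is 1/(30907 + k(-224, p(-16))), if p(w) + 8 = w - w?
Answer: 1/30860 ≈ 3.2404e-5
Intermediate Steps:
p(w) = -8 (p(w) = -8 + (w - w) = -8 + 0 = -8)
1/(30907 + k(-224, p(-16))) = 1/(30907 - 47) = 1/30860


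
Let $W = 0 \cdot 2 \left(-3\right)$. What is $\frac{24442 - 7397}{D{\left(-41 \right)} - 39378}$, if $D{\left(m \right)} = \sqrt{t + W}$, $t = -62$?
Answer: $- \frac{335599005}{775313473} - \frac{17045 i \sqrt{62}}{1550626946} \approx -0.43286 - 8.6554 \cdot 10^{-5} i$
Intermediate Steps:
$W = 0$ ($W = 0 \left(-3\right) = 0$)
$D{\left(m \right)} = i \sqrt{62}$ ($D{\left(m \right)} = \sqrt{-62 + 0} = \sqrt{-62} = i \sqrt{62}$)
$\frac{24442 - 7397}{D{\left(-41 \right)} - 39378} = \frac{24442 - 7397}{i \sqrt{62} - 39378} = \frac{17045}{-39378 + i \sqrt{62}}$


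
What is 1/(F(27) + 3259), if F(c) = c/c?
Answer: 1/3260 ≈ 0.00030675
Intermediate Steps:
F(c) = 1
1/(F(27) + 3259) = 1/(1 + 3259) = 1/3260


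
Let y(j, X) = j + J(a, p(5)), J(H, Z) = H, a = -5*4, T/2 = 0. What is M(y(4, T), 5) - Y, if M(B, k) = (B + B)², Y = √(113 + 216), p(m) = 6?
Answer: 1024 - √329 ≈ 1005.9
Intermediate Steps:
T = 0 (T = 2*0 = 0)
a = -20
y(j, X) = -20 + j (y(j, X) = j - 20 = -20 + j)
Y = √329 ≈ 18.138
M(B, k) = 4*B² (M(B, k) = (2*B)² = 4*B²)
M(y(4, T), 5) - Y = 4*(-20 + 4)² - √329 = 4*(-16)² - √329 = 4*256 - √329 = 1024 - √329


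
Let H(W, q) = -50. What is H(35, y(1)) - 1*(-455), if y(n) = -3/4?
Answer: 405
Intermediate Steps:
y(n) = -¾ (y(n) = -3*¼ = -¾)
H(35, y(1)) - 1*(-455) = -50 - 1*(-455) = -50 + 455 = 405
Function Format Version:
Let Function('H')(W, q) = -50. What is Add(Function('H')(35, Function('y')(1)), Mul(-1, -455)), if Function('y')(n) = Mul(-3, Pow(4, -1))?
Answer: 405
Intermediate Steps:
Function('y')(n) = Rational(-3, 4) (Function('y')(n) = Mul(-3, Rational(1, 4)) = Rational(-3, 4))
Add(Function('H')(35, Function('y')(1)), Mul(-1, -455)) = Add(-50, Mul(-1, -455)) = Add(-50, 455) = 405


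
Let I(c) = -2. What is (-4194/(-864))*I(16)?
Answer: -233/24 ≈ -9.7083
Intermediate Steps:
(-4194/(-864))*I(16) = -4194/(-864)*(-2) = -4194*(-1/864)*(-2) = (233/48)*(-2) = -233/24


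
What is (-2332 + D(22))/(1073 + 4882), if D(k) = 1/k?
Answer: -17101/43670 ≈ -0.39160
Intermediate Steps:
(-2332 + D(22))/(1073 + 4882) = (-2332 + 1/22)/(1073 + 4882) = (-2332 + 1/22)/5955 = -51303/22*1/5955 = -17101/43670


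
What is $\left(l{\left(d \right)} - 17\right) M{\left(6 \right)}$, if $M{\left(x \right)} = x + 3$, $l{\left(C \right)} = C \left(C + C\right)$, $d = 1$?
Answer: $-135$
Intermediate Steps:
$l{\left(C \right)} = 2 C^{2}$ ($l{\left(C \right)} = C 2 C = 2 C^{2}$)
$M{\left(x \right)} = 3 + x$
$\left(l{\left(d \right)} - 17\right) M{\left(6 \right)} = \left(2 \cdot 1^{2} - 17\right) \left(3 + 6\right) = \left(2 \cdot 1 - 17\right) 9 = \left(2 - 17\right) 9 = \left(-15\right) 9 = -135$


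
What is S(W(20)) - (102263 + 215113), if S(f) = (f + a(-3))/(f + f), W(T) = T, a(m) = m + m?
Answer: -6347513/20 ≈ -3.1738e+5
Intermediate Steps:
a(m) = 2*m
S(f) = (-6 + f)/(2*f) (S(f) = (f + 2*(-3))/(f + f) = (f - 6)/((2*f)) = (-6 + f)*(1/(2*f)) = (-6 + f)/(2*f))
S(W(20)) - (102263 + 215113) = (1/2)*(-6 + 20)/20 - (102263 + 215113) = (1/2)*(1/20)*14 - 1*317376 = 7/20 - 317376 = -6347513/20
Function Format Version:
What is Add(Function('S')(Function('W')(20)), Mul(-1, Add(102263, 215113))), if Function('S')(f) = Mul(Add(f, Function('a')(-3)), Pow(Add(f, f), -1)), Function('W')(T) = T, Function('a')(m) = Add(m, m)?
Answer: Rational(-6347513, 20) ≈ -3.1738e+5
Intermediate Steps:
Function('a')(m) = Mul(2, m)
Function('S')(f) = Mul(Rational(1, 2), Pow(f, -1), Add(-6, f)) (Function('S')(f) = Mul(Add(f, Mul(2, -3)), Pow(Add(f, f), -1)) = Mul(Add(f, -6), Pow(Mul(2, f), -1)) = Mul(Add(-6, f), Mul(Rational(1, 2), Pow(f, -1))) = Mul(Rational(1, 2), Pow(f, -1), Add(-6, f)))
Add(Function('S')(Function('W')(20)), Mul(-1, Add(102263, 215113))) = Add(Mul(Rational(1, 2), Pow(20, -1), Add(-6, 20)), Mul(-1, Add(102263, 215113))) = Add(Mul(Rational(1, 2), Rational(1, 20), 14), Mul(-1, 317376)) = Add(Rational(7, 20), -317376) = Rational(-6347513, 20)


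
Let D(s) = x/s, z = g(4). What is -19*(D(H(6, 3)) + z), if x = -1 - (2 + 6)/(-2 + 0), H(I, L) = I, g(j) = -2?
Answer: 57/2 ≈ 28.500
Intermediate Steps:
z = -2
x = 3 (x = -1 - 8/(-2) = -1 - 8*(-1)/2 = -1 - 1*(-4) = -1 + 4 = 3)
D(s) = 3/s
-19*(D(H(6, 3)) + z) = -19*(3/6 - 2) = -19*(3*(⅙) - 2) = -19*(½ - 2) = -19*(-3/2) = 57/2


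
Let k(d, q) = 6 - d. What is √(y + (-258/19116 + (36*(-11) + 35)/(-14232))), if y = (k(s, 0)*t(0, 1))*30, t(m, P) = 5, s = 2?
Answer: √951871344368190/1259532 ≈ 24.495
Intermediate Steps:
y = 600 (y = ((6 - 1*2)*5)*30 = ((6 - 2)*5)*30 = (4*5)*30 = 20*30 = 600)
√(y + (-258/19116 + (36*(-11) + 35)/(-14232))) = √(600 + (-258/19116 + (36*(-11) + 35)/(-14232))) = √(600 + (-258*1/19116 + (-396 + 35)*(-1/14232))) = √(600 + (-43/3186 - 361*(-1/14232))) = √(600 + (-43/3186 + 361/14232)) = √(600 + 89695/7557192) = √(4534404895/7557192) = √951871344368190/1259532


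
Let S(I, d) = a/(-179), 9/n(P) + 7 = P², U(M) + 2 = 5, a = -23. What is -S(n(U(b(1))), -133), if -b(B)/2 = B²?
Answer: -23/179 ≈ -0.12849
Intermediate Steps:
b(B) = -2*B²
U(M) = 3 (U(M) = -2 + 5 = 3)
n(P) = 9/(-7 + P²)
S(I, d) = 23/179 (S(I, d) = -23/(-179) = -23*(-1/179) = 23/179)
-S(n(U(b(1))), -133) = -1*23/179 = -23/179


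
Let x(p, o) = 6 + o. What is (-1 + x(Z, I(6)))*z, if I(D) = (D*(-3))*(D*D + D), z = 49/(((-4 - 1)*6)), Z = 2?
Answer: 36799/30 ≈ 1226.6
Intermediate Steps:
z = -49/30 (z = 49/((-5*6)) = 49/(-30) = 49*(-1/30) = -49/30 ≈ -1.6333)
I(D) = -3*D*(D + D²) (I(D) = (-3*D)*(D² + D) = (-3*D)*(D + D²) = -3*D*(D + D²))
(-1 + x(Z, I(6)))*z = (-1 + (6 + 3*6²*(-1 - 1*6)))*(-49/30) = (-1 + (6 + 3*36*(-1 - 6)))*(-49/30) = (-1 + (6 + 3*36*(-7)))*(-49/30) = (-1 + (6 - 756))*(-49/30) = (-1 - 750)*(-49/30) = -751*(-49/30) = 36799/30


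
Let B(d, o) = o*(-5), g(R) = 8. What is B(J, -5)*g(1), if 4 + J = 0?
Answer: 200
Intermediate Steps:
J = -4 (J = -4 + 0 = -4)
B(d, o) = -5*o
B(J, -5)*g(1) = -5*(-5)*8 = 25*8 = 200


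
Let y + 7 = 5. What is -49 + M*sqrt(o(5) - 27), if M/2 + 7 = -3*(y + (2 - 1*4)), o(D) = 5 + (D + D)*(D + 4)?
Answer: -49 + 20*sqrt(17) ≈ 33.462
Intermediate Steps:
y = -2 (y = -7 + 5 = -2)
o(D) = 5 + 2*D*(4 + D) (o(D) = 5 + (2*D)*(4 + D) = 5 + 2*D*(4 + D))
M = 10 (M = -14 + 2*(-3*(-2 + (2 - 1*4))) = -14 + 2*(-3*(-2 + (2 - 4))) = -14 + 2*(-3*(-2 - 2)) = -14 + 2*(-3*(-4)) = -14 + 2*12 = -14 + 24 = 10)
-49 + M*sqrt(o(5) - 27) = -49 + 10*sqrt((5 + 2*5**2 + 8*5) - 27) = -49 + 10*sqrt((5 + 2*25 + 40) - 27) = -49 + 10*sqrt((5 + 50 + 40) - 27) = -49 + 10*sqrt(95 - 27) = -49 + 10*sqrt(68) = -49 + 10*(2*sqrt(17)) = -49 + 20*sqrt(17)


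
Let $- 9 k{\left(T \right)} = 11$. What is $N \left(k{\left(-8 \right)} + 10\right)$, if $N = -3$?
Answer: $- \frac{79}{3} \approx -26.333$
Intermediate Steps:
$k{\left(T \right)} = - \frac{11}{9}$ ($k{\left(T \right)} = \left(- \frac{1}{9}\right) 11 = - \frac{11}{9}$)
$N \left(k{\left(-8 \right)} + 10\right) = - 3 \left(- \frac{11}{9} + 10\right) = \left(-3\right) \frac{79}{9} = - \frac{79}{3}$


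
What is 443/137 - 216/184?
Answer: 6490/3151 ≈ 2.0597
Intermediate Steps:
443/137 - 216/184 = 443*(1/137) - 216*1/184 = 443/137 - 27/23 = 6490/3151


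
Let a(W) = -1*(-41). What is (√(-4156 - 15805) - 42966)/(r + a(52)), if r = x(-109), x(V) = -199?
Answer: 21483/79 - I*√19961/158 ≈ 271.94 - 0.8942*I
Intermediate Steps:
a(W) = 41
r = -199
(√(-4156 - 15805) - 42966)/(r + a(52)) = (√(-4156 - 15805) - 42966)/(-199 + 41) = (√(-19961) - 42966)/(-158) = (I*√19961 - 42966)*(-1/158) = (-42966 + I*√19961)*(-1/158) = 21483/79 - I*√19961/158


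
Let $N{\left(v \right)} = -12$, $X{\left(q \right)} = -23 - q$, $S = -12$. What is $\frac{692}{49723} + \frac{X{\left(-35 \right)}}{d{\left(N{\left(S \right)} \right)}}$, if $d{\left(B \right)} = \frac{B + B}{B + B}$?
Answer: $\frac{597368}{49723} \approx 12.014$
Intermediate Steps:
$d{\left(B \right)} = 1$ ($d{\left(B \right)} = \frac{2 B}{2 B} = 2 B \frac{1}{2 B} = 1$)
$\frac{692}{49723} + \frac{X{\left(-35 \right)}}{d{\left(N{\left(S \right)} \right)}} = \frac{692}{49723} + \frac{-23 - -35}{1} = 692 \cdot \frac{1}{49723} + \left(-23 + 35\right) 1 = \frac{692}{49723} + 12 \cdot 1 = \frac{692}{49723} + 12 = \frac{597368}{49723}$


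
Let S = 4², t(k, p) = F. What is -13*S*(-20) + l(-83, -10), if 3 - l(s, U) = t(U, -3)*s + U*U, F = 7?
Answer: 4644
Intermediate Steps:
t(k, p) = 7
l(s, U) = 3 - U² - 7*s (l(s, U) = 3 - (7*s + U*U) = 3 - (7*s + U²) = 3 - (U² + 7*s) = 3 + (-U² - 7*s) = 3 - U² - 7*s)
S = 16
-13*S*(-20) + l(-83, -10) = -13*16*(-20) + (3 - 1*(-10)² - 7*(-83)) = -208*(-20) + (3 - 1*100 + 581) = 4160 + (3 - 100 + 581) = 4160 + 484 = 4644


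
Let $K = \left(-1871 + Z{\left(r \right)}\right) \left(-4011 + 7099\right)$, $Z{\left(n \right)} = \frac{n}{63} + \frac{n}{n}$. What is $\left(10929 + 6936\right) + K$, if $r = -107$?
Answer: $- \frac{363002201}{63} \approx -5.7619 \cdot 10^{6}$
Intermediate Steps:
$Z{\left(n \right)} = 1 + \frac{n}{63}$ ($Z{\left(n \right)} = n \frac{1}{63} + 1 = \frac{n}{63} + 1 = 1 + \frac{n}{63}$)
$K = - \frac{364127696}{63}$ ($K = \left(-1871 + \left(1 + \frac{1}{63} \left(-107\right)\right)\right) \left(-4011 + 7099\right) = \left(-1871 + \left(1 - \frac{107}{63}\right)\right) 3088 = \left(-1871 - \frac{44}{63}\right) 3088 = \left(- \frac{117917}{63}\right) 3088 = - \frac{364127696}{63} \approx -5.7798 \cdot 10^{6}$)
$\left(10929 + 6936\right) + K = \left(10929 + 6936\right) - \frac{364127696}{63} = 17865 - \frac{364127696}{63} = - \frac{363002201}{63}$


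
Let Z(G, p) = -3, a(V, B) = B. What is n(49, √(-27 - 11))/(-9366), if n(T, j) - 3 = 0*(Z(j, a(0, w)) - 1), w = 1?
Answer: -1/3122 ≈ -0.00032031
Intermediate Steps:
n(T, j) = 3 (n(T, j) = 3 + 0*(-3 - 1) = 3 + 0*(-4) = 3 + 0 = 3)
n(49, √(-27 - 11))/(-9366) = 3/(-9366) = 3*(-1/9366) = -1/3122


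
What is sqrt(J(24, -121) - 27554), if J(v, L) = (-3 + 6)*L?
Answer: I*sqrt(27917) ≈ 167.08*I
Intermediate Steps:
J(v, L) = 3*L
sqrt(J(24, -121) - 27554) = sqrt(3*(-121) - 27554) = sqrt(-363 - 27554) = sqrt(-27917) = I*sqrt(27917)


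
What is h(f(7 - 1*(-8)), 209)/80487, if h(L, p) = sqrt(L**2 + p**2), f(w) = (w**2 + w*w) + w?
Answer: sqrt(259906)/80487 ≈ 0.0063341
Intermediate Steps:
f(w) = w + 2*w**2 (f(w) = (w**2 + w**2) + w = 2*w**2 + w = w + 2*w**2)
h(f(7 - 1*(-8)), 209)/80487 = sqrt(((7 - 1*(-8))*(1 + 2*(7 - 1*(-8))))**2 + 209**2)/80487 = sqrt(((7 + 8)*(1 + 2*(7 + 8)))**2 + 43681)*(1/80487) = sqrt((15*(1 + 2*15))**2 + 43681)*(1/80487) = sqrt((15*(1 + 30))**2 + 43681)*(1/80487) = sqrt((15*31)**2 + 43681)*(1/80487) = sqrt(465**2 + 43681)*(1/80487) = sqrt(216225 + 43681)*(1/80487) = sqrt(259906)*(1/80487) = sqrt(259906)/80487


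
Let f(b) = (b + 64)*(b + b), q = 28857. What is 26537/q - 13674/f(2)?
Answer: -64597475/1269708 ≈ -50.876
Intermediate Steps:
f(b) = 2*b*(64 + b) (f(b) = (64 + b)*(2*b) = 2*b*(64 + b))
26537/q - 13674/f(2) = 26537/28857 - 13674*1/(4*(64 + 2)) = 26537*(1/28857) - 13674/(2*2*66) = 26537/28857 - 13674/264 = 26537/28857 - 13674*1/264 = 26537/28857 - 2279/44 = -64597475/1269708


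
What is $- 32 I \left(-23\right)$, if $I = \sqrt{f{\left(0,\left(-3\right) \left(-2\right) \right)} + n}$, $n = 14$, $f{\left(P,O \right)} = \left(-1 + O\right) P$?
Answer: $736 \sqrt{14} \approx 2753.9$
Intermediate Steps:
$f{\left(P,O \right)} = P \left(-1 + O\right)$
$I = \sqrt{14}$ ($I = \sqrt{0 \left(-1 - -6\right) + 14} = \sqrt{0 \left(-1 + 6\right) + 14} = \sqrt{0 \cdot 5 + 14} = \sqrt{0 + 14} = \sqrt{14} \approx 3.7417$)
$- 32 I \left(-23\right) = - 32 \sqrt{14} \left(-23\right) = 736 \sqrt{14}$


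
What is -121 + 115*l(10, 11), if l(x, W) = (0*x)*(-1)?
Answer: -121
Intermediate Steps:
l(x, W) = 0 (l(x, W) = 0*(-1) = 0)
-121 + 115*l(10, 11) = -121 + 115*0 = -121 + 0 = -121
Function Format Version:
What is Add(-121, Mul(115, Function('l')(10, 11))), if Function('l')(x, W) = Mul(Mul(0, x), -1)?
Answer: -121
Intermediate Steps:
Function('l')(x, W) = 0 (Function('l')(x, W) = Mul(0, -1) = 0)
Add(-121, Mul(115, Function('l')(10, 11))) = Add(-121, Mul(115, 0)) = Add(-121, 0) = -121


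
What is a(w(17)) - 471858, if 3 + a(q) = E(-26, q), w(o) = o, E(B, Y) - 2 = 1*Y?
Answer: -471842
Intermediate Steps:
E(B, Y) = 2 + Y (E(B, Y) = 2 + 1*Y = 2 + Y)
a(q) = -1 + q (a(q) = -3 + (2 + q) = -1 + q)
a(w(17)) - 471858 = (-1 + 17) - 471858 = 16 - 471858 = -471842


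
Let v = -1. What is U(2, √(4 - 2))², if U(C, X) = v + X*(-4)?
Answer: 33 + 8*√2 ≈ 44.314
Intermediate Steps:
U(C, X) = -1 - 4*X (U(C, X) = -1 + X*(-4) = -1 - 4*X)
U(2, √(4 - 2))² = (-1 - 4*√(4 - 2))² = (-1 - 4*√2)²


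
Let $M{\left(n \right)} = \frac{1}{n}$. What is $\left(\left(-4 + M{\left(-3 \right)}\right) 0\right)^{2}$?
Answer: $0$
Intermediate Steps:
$\left(\left(-4 + M{\left(-3 \right)}\right) 0\right)^{2} = \left(\left(-4 + \frac{1}{-3}\right) 0\right)^{2} = \left(\left(-4 - \frac{1}{3}\right) 0\right)^{2} = \left(\left(- \frac{13}{3}\right) 0\right)^{2} = 0^{2} = 0$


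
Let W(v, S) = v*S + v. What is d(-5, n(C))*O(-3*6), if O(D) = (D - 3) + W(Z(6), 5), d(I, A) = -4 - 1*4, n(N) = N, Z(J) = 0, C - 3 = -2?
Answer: 168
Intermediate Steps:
C = 1 (C = 3 - 2 = 1)
W(v, S) = v + S*v (W(v, S) = S*v + v = v + S*v)
d(I, A) = -8 (d(I, A) = -4 - 4 = -8)
O(D) = -3 + D (O(D) = (D - 3) + 0*(1 + 5) = (-3 + D) + 0*6 = (-3 + D) + 0 = -3 + D)
d(-5, n(C))*O(-3*6) = -8*(-3 - 3*6) = -8*(-3 - 18) = -8*(-21) = 168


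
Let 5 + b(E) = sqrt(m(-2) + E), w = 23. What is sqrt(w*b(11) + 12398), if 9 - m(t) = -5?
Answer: sqrt(12398) ≈ 111.35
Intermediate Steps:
m(t) = 14 (m(t) = 9 - 1*(-5) = 9 + 5 = 14)
b(E) = -5 + sqrt(14 + E)
sqrt(w*b(11) + 12398) = sqrt(23*(-5 + sqrt(14 + 11)) + 12398) = sqrt(23*(-5 + sqrt(25)) + 12398) = sqrt(23*(-5 + 5) + 12398) = sqrt(23*0 + 12398) = sqrt(0 + 12398) = sqrt(12398)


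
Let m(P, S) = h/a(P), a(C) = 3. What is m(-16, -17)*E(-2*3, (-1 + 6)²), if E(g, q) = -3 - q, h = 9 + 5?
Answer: -392/3 ≈ -130.67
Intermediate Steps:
h = 14
m(P, S) = 14/3
m(-16, -17)*E(-2*3, (-1 + 6)²) = 14*(-3 - (-1 + 6)²)/3 = 14*(-3 - 1*5²)/3 = 14*(-3 - 1*25)/3 = 14*(-3 - 25)/3 = (14/3)*(-28) = -392/3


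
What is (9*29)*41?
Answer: 10701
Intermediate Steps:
(9*29)*41 = 261*41 = 10701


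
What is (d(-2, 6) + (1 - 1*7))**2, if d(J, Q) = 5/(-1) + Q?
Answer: 25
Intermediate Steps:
d(J, Q) = -5 + Q (d(J, Q) = 5*(-1) + Q = -5 + Q)
(d(-2, 6) + (1 - 1*7))**2 = ((-5 + 6) + (1 - 1*7))**2 = (1 + (1 - 7))**2 = (1 - 6)**2 = (-5)**2 = 25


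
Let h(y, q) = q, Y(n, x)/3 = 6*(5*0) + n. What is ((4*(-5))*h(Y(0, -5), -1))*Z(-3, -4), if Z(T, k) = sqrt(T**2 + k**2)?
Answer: 100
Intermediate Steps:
Y(n, x) = 3*n (Y(n, x) = 3*(6*(5*0) + n) = 3*(6*0 + n) = 3*(0 + n) = 3*n)
((4*(-5))*h(Y(0, -5), -1))*Z(-3, -4) = ((4*(-5))*(-1))*sqrt((-3)**2 + (-4)**2) = (-20*(-1))*sqrt(9 + 16) = 20*sqrt(25) = 20*5 = 100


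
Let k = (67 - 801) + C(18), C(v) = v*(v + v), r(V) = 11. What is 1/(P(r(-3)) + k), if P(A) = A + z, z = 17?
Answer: -1/58 ≈ -0.017241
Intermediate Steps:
P(A) = 17 + A (P(A) = A + 17 = 17 + A)
C(v) = 2*v² (C(v) = v*(2*v) = 2*v²)
k = -86 (k = (67 - 801) + 2*18² = -734 + 2*324 = -734 + 648 = -86)
1/(P(r(-3)) + k) = 1/((17 + 11) - 86) = 1/(28 - 86) = 1/(-58) = -1/58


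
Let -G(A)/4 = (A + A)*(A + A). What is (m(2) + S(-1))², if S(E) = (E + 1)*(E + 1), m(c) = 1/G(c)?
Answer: 1/4096 ≈ 0.00024414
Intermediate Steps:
G(A) = -16*A² (G(A) = -4*(A + A)*(A + A) = -4*2*A*2*A = -16*A²)
m(c) = -1/(16*c²) (m(c) = 1/(-16*c²) = -1/(16*c²))
S(E) = (1 + E)² (S(E) = (1 + E)*(1 + E) = (1 + E)²)
(m(2) + S(-1))² = (-1/16/2² + (1 - 1)²)² = (-1/16*¼ + 0²)² = (-1/64 + 0)² = (-1/64)² = 1/4096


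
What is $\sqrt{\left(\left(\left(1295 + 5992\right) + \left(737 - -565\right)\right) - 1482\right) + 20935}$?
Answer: $\sqrt{28042} \approx 167.46$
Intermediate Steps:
$\sqrt{\left(\left(\left(1295 + 5992\right) + \left(737 - -565\right)\right) - 1482\right) + 20935} = \sqrt{\left(\left(7287 + \left(737 + 565\right)\right) - 1482\right) + 20935} = \sqrt{\left(\left(7287 + 1302\right) - 1482\right) + 20935} = \sqrt{\left(8589 - 1482\right) + 20935} = \sqrt{7107 + 20935} = \sqrt{28042}$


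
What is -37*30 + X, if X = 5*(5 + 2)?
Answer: -1075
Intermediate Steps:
X = 35 (X = 5*7 = 35)
-37*30 + X = -37*30 + 35 = -1110 + 35 = -1075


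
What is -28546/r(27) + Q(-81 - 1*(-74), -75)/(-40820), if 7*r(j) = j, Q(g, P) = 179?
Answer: -8156738873/1102140 ≈ -7400.8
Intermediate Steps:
r(j) = j/7
-28546/r(27) + Q(-81 - 1*(-74), -75)/(-40820) = -28546/((⅐)*27) + 179/(-40820) = -28546/27/7 + 179*(-1/40820) = -28546*7/27 - 179/40820 = -199822/27 - 179/40820 = -8156738873/1102140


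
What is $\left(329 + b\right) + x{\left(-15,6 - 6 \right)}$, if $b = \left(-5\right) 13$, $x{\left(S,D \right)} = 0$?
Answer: $264$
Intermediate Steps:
$b = -65$
$\left(329 + b\right) + x{\left(-15,6 - 6 \right)} = \left(329 - 65\right) + 0 = 264 + 0 = 264$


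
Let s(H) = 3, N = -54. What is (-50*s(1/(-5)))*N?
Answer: 8100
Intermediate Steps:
(-50*s(1/(-5)))*N = -50*3*(-54) = -150*(-54) = 8100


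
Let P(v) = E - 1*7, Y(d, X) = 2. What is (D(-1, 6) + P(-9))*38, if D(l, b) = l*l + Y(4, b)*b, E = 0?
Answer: 228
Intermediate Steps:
D(l, b) = l**2 + 2*b (D(l, b) = l*l + 2*b = l**2 + 2*b)
P(v) = -7 (P(v) = 0 - 1*7 = 0 - 7 = -7)
(D(-1, 6) + P(-9))*38 = (((-1)**2 + 2*6) - 7)*38 = ((1 + 12) - 7)*38 = (13 - 7)*38 = 6*38 = 228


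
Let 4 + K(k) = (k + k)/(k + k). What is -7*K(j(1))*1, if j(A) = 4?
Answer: 21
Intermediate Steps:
K(k) = -3 (K(k) = -4 + (k + k)/(k + k) = -4 + (2*k)/((2*k)) = -4 + (2*k)*(1/(2*k)) = -4 + 1 = -3)
-7*K(j(1))*1 = -7*(-3)*1 = 21*1 = 21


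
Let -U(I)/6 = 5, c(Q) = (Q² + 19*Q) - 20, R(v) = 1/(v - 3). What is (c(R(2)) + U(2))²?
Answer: 4624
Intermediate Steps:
R(v) = 1/(-3 + v)
c(Q) = -20 + Q² + 19*Q
U(I) = -30 (U(I) = -6*5 = -30)
(c(R(2)) + U(2))² = ((-20 + (1/(-3 + 2))² + 19/(-3 + 2)) - 30)² = ((-20 + (1/(-1))² + 19/(-1)) - 30)² = ((-20 + (-1)² + 19*(-1)) - 30)² = ((-20 + 1 - 19) - 30)² = (-38 - 30)² = (-68)² = 4624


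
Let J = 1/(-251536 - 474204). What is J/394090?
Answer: -1/286006876600 ≈ -3.4964e-12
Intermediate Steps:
J = -1/725740 (J = 1/(-725740) = -1/725740 ≈ -1.3779e-6)
J/394090 = -1/725740/394090 = -1/725740*1/394090 = -1/286006876600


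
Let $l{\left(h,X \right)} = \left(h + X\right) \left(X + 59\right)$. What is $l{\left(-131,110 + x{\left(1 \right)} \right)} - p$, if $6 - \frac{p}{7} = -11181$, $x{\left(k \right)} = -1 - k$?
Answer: $-82150$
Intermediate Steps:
$l{\left(h,X \right)} = \left(59 + X\right) \left(X + h\right)$ ($l{\left(h,X \right)} = \left(X + h\right) \left(59 + X\right) = \left(59 + X\right) \left(X + h\right)$)
$p = 78309$ ($p = 42 - -78267 = 42 + 78267 = 78309$)
$l{\left(-131,110 + x{\left(1 \right)} \right)} - p = \left(\left(110 - 2\right)^{2} + 59 \left(110 - 2\right) + 59 \left(-131\right) + \left(110 - 2\right) \left(-131\right)\right) - 78309 = \left(\left(110 - 2\right)^{2} + 59 \left(110 - 2\right) - 7729 + \left(110 - 2\right) \left(-131\right)\right) - 78309 = \left(108^{2} + 59 \cdot 108 - 7729 + 108 \left(-131\right)\right) - 78309 = \left(11664 + 6372 - 7729 - 14148\right) - 78309 = -3841 - 78309 = -82150$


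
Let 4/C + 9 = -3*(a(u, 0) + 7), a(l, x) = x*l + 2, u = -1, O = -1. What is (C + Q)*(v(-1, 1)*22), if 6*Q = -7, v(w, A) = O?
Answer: 253/9 ≈ 28.111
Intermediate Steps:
v(w, A) = -1
a(l, x) = 2 + l*x (a(l, x) = l*x + 2 = 2 + l*x)
Q = -7/6 (Q = (⅙)*(-7) = -7/6 ≈ -1.1667)
C = -⅑ (C = 4/(-9 - 3*((2 - 1*0) + 7)) = 4/(-9 - 3*((2 + 0) + 7)) = 4/(-9 - 3*(2 + 7)) = 4/(-9 - 3*9) = 4/(-9 - 27) = 4/(-36) = 4*(-1/36) = -⅑ ≈ -0.11111)
(C + Q)*(v(-1, 1)*22) = (-⅑ - 7/6)*(-1*22) = -23/18*(-22) = 253/9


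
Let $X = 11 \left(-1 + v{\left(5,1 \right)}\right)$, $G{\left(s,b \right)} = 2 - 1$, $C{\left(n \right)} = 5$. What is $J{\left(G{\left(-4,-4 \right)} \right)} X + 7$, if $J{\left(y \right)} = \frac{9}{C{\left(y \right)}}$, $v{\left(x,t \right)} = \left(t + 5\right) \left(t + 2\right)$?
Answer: $\frac{1718}{5} \approx 343.6$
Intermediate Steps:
$v{\left(x,t \right)} = \left(2 + t\right) \left(5 + t\right)$ ($v{\left(x,t \right)} = \left(5 + t\right) \left(2 + t\right) = \left(2 + t\right) \left(5 + t\right)$)
$G{\left(s,b \right)} = 1$
$J{\left(y \right)} = \frac{9}{5}$
$X = 187$ ($X = 11 \left(-1 + \left(10 + 1^{2} + 7 \cdot 1\right)\right) = 11 \left(-1 + \left(10 + 1 + 7\right)\right) = 11 \left(-1 + 18\right) = 11 \cdot 17 = 187$)
$J{\left(G{\left(-4,-4 \right)} \right)} X + 7 = \frac{9}{5} \cdot 187 + 7 = \frac{1683}{5} + 7 = \frac{1718}{5}$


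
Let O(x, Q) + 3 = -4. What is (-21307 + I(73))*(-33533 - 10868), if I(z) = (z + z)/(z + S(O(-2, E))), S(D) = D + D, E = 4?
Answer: 55810591767/59 ≈ 9.4594e+8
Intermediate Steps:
O(x, Q) = -7 (O(x, Q) = -3 - 4 = -7)
S(D) = 2*D
I(z) = 2*z/(-14 + z) (I(z) = (z + z)/(z + 2*(-7)) = (2*z)/(z - 14) = (2*z)/(-14 + z) = 2*z/(-14 + z))
(-21307 + I(73))*(-33533 - 10868) = (-21307 + 2*73/(-14 + 73))*(-33533 - 10868) = (-21307 + 2*73/59)*(-44401) = (-21307 + 2*73*(1/59))*(-44401) = (-21307 + 146/59)*(-44401) = -1256967/59*(-44401) = 55810591767/59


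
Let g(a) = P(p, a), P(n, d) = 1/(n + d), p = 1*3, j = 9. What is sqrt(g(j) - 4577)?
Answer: I*sqrt(164769)/6 ≈ 67.653*I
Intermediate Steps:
p = 3
P(n, d) = 1/(d + n)
g(a) = 1/(3 + a) (g(a) = 1/(a + 3) = 1/(3 + a))
sqrt(g(j) - 4577) = sqrt(1/(3 + 9) - 4577) = sqrt(1/12 - 4577) = sqrt(-54923/12) = I*sqrt(164769)/6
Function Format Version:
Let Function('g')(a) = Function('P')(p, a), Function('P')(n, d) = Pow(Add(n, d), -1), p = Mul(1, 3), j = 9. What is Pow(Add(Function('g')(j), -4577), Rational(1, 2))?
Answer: Mul(Rational(1, 6), I, Pow(164769, Rational(1, 2))) ≈ Mul(67.653, I)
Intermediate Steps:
p = 3
Function('P')(n, d) = Pow(Add(d, n), -1)
Function('g')(a) = Pow(Add(3, a), -1) (Function('g')(a) = Pow(Add(a, 3), -1) = Pow(Add(3, a), -1))
Pow(Add(Function('g')(j), -4577), Rational(1, 2)) = Pow(Add(Pow(Add(3, 9), -1), -4577), Rational(1, 2)) = Pow(Add(Pow(12, -1), -4577), Rational(1, 2)) = Pow(Add(Rational(1, 12), -4577), Rational(1, 2)) = Pow(Rational(-54923, 12), Rational(1, 2)) = Mul(Rational(1, 6), I, Pow(164769, Rational(1, 2)))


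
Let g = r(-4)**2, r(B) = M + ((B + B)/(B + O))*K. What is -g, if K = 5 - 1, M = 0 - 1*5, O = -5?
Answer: -169/81 ≈ -2.0864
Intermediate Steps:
M = -5 (M = 0 - 5 = -5)
K = 4
r(B) = -5 + 8*B/(-5 + B) (r(B) = -5 + ((B + B)/(B - 5))*4 = -5 + ((2*B)/(-5 + B))*4 = -5 + (2*B/(-5 + B))*4 = -5 + 8*B/(-5 + B))
g = 169/81 (g = ((25 + 3*(-4))/(-5 - 4))**2 = ((25 - 12)/(-9))**2 = (-1/9*13)**2 = (-13/9)**2 = 169/81 ≈ 2.0864)
-g = -1*169/81 = -169/81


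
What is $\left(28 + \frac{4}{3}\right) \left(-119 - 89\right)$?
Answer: $- \frac{18304}{3} \approx -6101.3$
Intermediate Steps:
$\left(28 + \frac{4}{3}\right) \left(-119 - 89\right) = \left(28 + 4 \cdot \frac{1}{3}\right) \left(-208\right) = \left(28 + \frac{4}{3}\right) \left(-208\right) = \frac{88}{3} \left(-208\right) = - \frac{18304}{3}$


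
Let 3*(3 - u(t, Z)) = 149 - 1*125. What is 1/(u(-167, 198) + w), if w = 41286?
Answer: 1/41281 ≈ 2.4224e-5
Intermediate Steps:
u(t, Z) = -5 (u(t, Z) = 3 - (149 - 1*125)/3 = 3 - (149 - 125)/3 = 3 - ⅓*24 = 3 - 8 = -5)
1/(u(-167, 198) + w) = 1/(-5 + 41286) = 1/41281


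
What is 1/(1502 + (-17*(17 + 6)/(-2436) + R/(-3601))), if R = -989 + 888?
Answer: 8772036/13177252099 ≈ 0.00066570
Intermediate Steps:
R = -101
1/(1502 + (-17*(17 + 6)/(-2436) + R/(-3601))) = 1/(1502 + (-17*(17 + 6)/(-2436) - 101/(-3601))) = 1/(1502 + (-17*23*(-1/2436) - 101*(-1/3601))) = 1/(1502 + (-391*(-1/2436) + 101/3601)) = 1/(1502 + (391/2436 + 101/3601)) = 1/(1502 + 1654027/8772036) = 1/(13177252099/8772036) = 8772036/13177252099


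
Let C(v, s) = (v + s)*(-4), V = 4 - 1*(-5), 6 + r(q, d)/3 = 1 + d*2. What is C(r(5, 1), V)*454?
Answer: 0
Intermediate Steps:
r(q, d) = -15 + 6*d (r(q, d) = -18 + 3*(1 + d*2) = -18 + 3*(1 + 2*d) = -18 + (3 + 6*d) = -15 + 6*d)
V = 9 (V = 4 + 5 = 9)
C(v, s) = -4*s - 4*v (C(v, s) = (s + v)*(-4) = -4*s - 4*v)
C(r(5, 1), V)*454 = (-4*9 - 4*(-15 + 6*1))*454 = (-36 - 4*(-15 + 6))*454 = (-36 - 4*(-9))*454 = (-36 + 36)*454 = 0*454 = 0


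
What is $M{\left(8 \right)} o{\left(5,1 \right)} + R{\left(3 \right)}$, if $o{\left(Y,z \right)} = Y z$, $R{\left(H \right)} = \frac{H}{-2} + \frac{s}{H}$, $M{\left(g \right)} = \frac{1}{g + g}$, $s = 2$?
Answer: $- \frac{25}{48} \approx -0.52083$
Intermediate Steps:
$M{\left(g \right)} = \frac{1}{2 g}$
$R{\left(H \right)} = \frac{2}{H} - \frac{H}{2}$ ($R{\left(H \right)} = \frac{H}{-2} + \frac{2}{H} = H \left(- \frac{1}{2}\right) + \frac{2}{H} = - \frac{H}{2} + \frac{2}{H} = \frac{2}{H} - \frac{H}{2}$)
$M{\left(8 \right)} o{\left(5,1 \right)} + R{\left(3 \right)} = \frac{1}{2 \cdot 8} \cdot 5 \cdot 1 + \left(\frac{2}{3} - \frac{3}{2}\right) = \frac{1}{2} \cdot \frac{1}{8} \cdot 5 + \left(2 \cdot \frac{1}{3} - \frac{3}{2}\right) = \frac{1}{16} \cdot 5 + \left(\frac{2}{3} - \frac{3}{2}\right) = \frac{5}{16} - \frac{5}{6} = - \frac{25}{48}$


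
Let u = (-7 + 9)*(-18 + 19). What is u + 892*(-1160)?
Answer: -1034718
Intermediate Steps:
u = 2 (u = 2*1 = 2)
u + 892*(-1160) = 2 + 892*(-1160) = 2 - 1034720 = -1034718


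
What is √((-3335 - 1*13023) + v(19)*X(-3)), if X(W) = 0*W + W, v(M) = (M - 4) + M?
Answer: 2*I*√4115 ≈ 128.3*I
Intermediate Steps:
v(M) = -4 + 2*M (v(M) = (-4 + M) + M = -4 + 2*M)
X(W) = W (X(W) = 0 + W = W)
√((-3335 - 1*13023) + v(19)*X(-3)) = √((-3335 - 1*13023) + (-4 + 2*19)*(-3)) = √((-3335 - 13023) + (-4 + 38)*(-3)) = √(-16358 + 34*(-3)) = √(-16358 - 102) = √(-16460) = 2*I*√4115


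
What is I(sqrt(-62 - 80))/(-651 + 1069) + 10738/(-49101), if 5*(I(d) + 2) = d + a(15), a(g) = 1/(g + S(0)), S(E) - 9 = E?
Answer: -14111621/63151440 + I*sqrt(142)/2090 ≈ -0.22346 + 0.0057016*I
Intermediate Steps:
S(E) = 9 + E
a(g) = 1/(9 + g) (a(g) = 1/(g + (9 + 0)) = 1/(g + 9) = 1/(9 + g))
I(d) = -239/120 + d/5 (I(d) = -2 + (d + 1/(9 + 15))/5 = -2 + (d + 1/24)/5 = -2 + (1/24 + d)/5 = -2 + (1/120 + d/5) = -239/120 + d/5)
I(sqrt(-62 - 80))/(-651 + 1069) + 10738/(-49101) = (-239/120 + sqrt(-62 - 80)/5)/(-651 + 1069) + 10738/(-49101) = (-239/120 + sqrt(-142)/5)/418 + 10738*(-1/49101) = (-239/120 + (I*sqrt(142))/5)*(1/418) - 826/3777 = (-239/120 + I*sqrt(142)/5)*(1/418) - 826/3777 = (-239/50160 + I*sqrt(142)/2090) - 826/3777 = -14111621/63151440 + I*sqrt(142)/2090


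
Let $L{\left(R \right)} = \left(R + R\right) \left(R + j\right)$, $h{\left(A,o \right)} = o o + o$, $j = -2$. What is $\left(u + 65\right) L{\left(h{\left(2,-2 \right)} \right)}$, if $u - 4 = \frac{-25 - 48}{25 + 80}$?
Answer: $0$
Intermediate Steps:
$u = \frac{347}{105}$ ($u = 4 + \frac{-25 - 48}{25 + 80} = 4 - \frac{73}{105} = \frac{347}{105} \approx 3.3048$)
$h{\left(A,o \right)} = o + o^{2}$ ($h{\left(A,o \right)} = o^{2} + o = o + o^{2}$)
$L{\left(R \right)} = 2 R \left(-2 + R\right)$ ($L{\left(R \right)} = \left(R + R\right) \left(R - 2\right) = 2 R \left(-2 + R\right)$)
$\left(u + 65\right) L{\left(h{\left(2,-2 \right)} \right)} = \left(\frac{347}{105} + 65\right) 2 \left(- 2 \left(1 - 2\right)\right) \left(-2 - 2 \left(1 - 2\right)\right) = \frac{7172 \cdot 2 \left(\left(-2\right) \left(-1\right)\right) \left(-2 - -2\right)}{105} = \frac{7172 \cdot 2 \cdot 2 \left(-2 + 2\right)}{105} = \frac{7172 \cdot 2 \cdot 2 \cdot 0}{105} = \frac{7172}{105} \cdot 0 = 0$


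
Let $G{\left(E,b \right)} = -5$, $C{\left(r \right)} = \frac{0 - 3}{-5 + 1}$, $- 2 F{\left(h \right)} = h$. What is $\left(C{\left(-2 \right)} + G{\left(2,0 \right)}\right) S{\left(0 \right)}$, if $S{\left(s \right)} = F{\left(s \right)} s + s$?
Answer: $0$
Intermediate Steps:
$F{\left(h \right)} = - \frac{h}{2}$
$C{\left(r \right)} = \frac{3}{4}$ ($C{\left(r \right)} = - \frac{3}{-4} = \left(-3\right) \left(- \frac{1}{4}\right) = \frac{3}{4}$)
$S{\left(s \right)} = s - \frac{s^{2}}{2}$ ($S{\left(s \right)} = - \frac{s}{2} s + s = - \frac{s^{2}}{2} + s = s - \frac{s^{2}}{2}$)
$\left(C{\left(-2 \right)} + G{\left(2,0 \right)}\right) S{\left(0 \right)} = \left(\frac{3}{4} - 5\right) \frac{1}{2} \cdot 0 \left(2 - 0\right) = - \frac{17 \cdot \frac{1}{2} \cdot 0 \left(2 + 0\right)}{4} = - \frac{17 \cdot \frac{1}{2} \cdot 0 \cdot 2}{4} = \left(- \frac{17}{4}\right) 0 = 0$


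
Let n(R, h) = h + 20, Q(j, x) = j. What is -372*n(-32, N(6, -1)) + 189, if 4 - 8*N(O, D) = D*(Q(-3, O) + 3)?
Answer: -7437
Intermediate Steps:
N(O, D) = ½ (N(O, D) = ½ - D*(-3 + 3)/8 = ½ - D*0/8 = ½ - ⅛*0 = ½ + 0 = ½)
n(R, h) = 20 + h
-372*n(-32, N(6, -1)) + 189 = -372*(20 + ½) + 189 = -372*41/2 + 189 = -7626 + 189 = -7437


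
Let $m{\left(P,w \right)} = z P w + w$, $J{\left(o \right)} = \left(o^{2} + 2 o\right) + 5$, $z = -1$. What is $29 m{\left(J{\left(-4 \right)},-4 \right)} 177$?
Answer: $246384$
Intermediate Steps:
$J{\left(o \right)} = 5 + o^{2} + 2 o$
$m{\left(P,w \right)} = w - P w$ ($m{\left(P,w \right)} = - P w + w = w - P w$)
$29 m{\left(J{\left(-4 \right)},-4 \right)} 177 = 29 \left(- 4 \left(1 - \left(5 + \left(-4\right)^{2} + 2 \left(-4\right)\right)\right)\right) 177 = 29 \left(- 4 \left(1 - \left(5 + 16 - 8\right)\right)\right) 177 = 29 \left(- 4 \left(1 - 13\right)\right) 177 = 29 \left(\left(-4\right) \left(-12\right)\right) 177 = 29 \cdot 48 \cdot 177 = 1392 \cdot 177 = 246384$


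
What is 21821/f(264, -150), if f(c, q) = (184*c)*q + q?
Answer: -21821/7286550 ≈ -0.0029947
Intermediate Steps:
f(c, q) = q + 184*c*q (f(c, q) = 184*c*q + q = q + 184*c*q)
21821/f(264, -150) = 21821/((-150*(1 + 184*264))) = 21821/((-150*(1 + 48576))) = 21821/((-150*48577)) = 21821/(-7286550) = 21821*(-1/7286550) = -21821/7286550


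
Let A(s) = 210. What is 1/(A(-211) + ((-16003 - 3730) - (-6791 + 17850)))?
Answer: -1/30582 ≈ -3.2699e-5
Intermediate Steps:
1/(A(-211) + ((-16003 - 3730) - (-6791 + 17850))) = 1/(210 + ((-16003 - 3730) - (-6791 + 17850))) = 1/(210 + (-19733 - 1*11059)) = 1/(210 + (-19733 - 11059)) = 1/(210 - 30792) = 1/(-30582) = -1/30582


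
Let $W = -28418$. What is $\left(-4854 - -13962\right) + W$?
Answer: $-19310$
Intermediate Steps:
$\left(-4854 - -13962\right) + W = \left(-4854 - -13962\right) - 28418 = \left(-4854 + 13962\right) - 28418 = 9108 - 28418 = -19310$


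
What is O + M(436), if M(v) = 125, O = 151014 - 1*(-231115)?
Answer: 382254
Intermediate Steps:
O = 382129 (O = 151014 + 231115 = 382129)
O + M(436) = 382129 + 125 = 382254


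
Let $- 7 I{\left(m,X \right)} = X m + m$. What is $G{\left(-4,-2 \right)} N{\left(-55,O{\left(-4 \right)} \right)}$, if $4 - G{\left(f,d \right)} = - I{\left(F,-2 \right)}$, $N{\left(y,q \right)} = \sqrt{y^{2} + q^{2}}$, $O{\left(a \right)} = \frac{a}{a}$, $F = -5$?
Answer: $\frac{23 \sqrt{3026}}{7} \approx 180.74$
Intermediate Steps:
$O{\left(a \right)} = 1$
$I{\left(m,X \right)} = - \frac{m}{7} - \frac{X m}{7}$ ($I{\left(m,X \right)} = - \frac{X m + m}{7} = - \frac{m + X m}{7} = - \frac{m}{7} - \frac{X m}{7}$)
$N{\left(y,q \right)} = \sqrt{q^{2} + y^{2}}$
$G{\left(f,d \right)} = \frac{23}{7}$ ($G{\left(f,d \right)} = 4 - - \frac{\left(-1\right) \left(-5\right) \left(1 - 2\right)}{7} = 4 - - \frac{\left(-1\right) \left(-5\right) \left(-1\right)}{7} = 4 - \left(-1\right) \left(- \frac{5}{7}\right) = 4 - \frac{5}{7} = \frac{23}{7}$)
$G{\left(-4,-2 \right)} N{\left(-55,O{\left(-4 \right)} \right)} = \frac{23 \sqrt{1^{2} + \left(-55\right)^{2}}}{7} = \frac{23 \sqrt{1 + 3025}}{7} = \frac{23 \sqrt{3026}}{7}$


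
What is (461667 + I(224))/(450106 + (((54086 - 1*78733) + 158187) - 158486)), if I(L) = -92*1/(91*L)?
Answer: 2352655009/2166615360 ≈ 1.0859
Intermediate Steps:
I(L) = -92/(91*L) (I(L) = -92*1/(91*L) = -92/(91*L))
(461667 + I(224))/(450106 + (((54086 - 1*78733) + 158187) - 158486)) = (461667 - 92/91/224)/(450106 + (((54086 - 1*78733) + 158187) - 158486)) = (461667 - 92/91*1/224)/(450106 + (((54086 - 78733) + 158187) - 158486)) = (461667 - 23/5096)/(450106 + ((-24647 + 158187) - 158486)) = 2352655009/(5096*(450106 + (133540 - 158486))) = 2352655009/(5096*(450106 - 24946)) = (2352655009/5096)/425160 = (2352655009/5096)*(1/425160) = 2352655009/2166615360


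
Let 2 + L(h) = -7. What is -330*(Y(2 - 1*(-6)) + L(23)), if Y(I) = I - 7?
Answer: 2640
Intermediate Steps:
L(h) = -9 (L(h) = -2 - 7 = -9)
Y(I) = -7 + I
-330*(Y(2 - 1*(-6)) + L(23)) = -330*((-7 + (2 - 1*(-6))) - 9) = -330*((-7 + (2 + 6)) - 9) = -330*((-7 + 8) - 9) = -330*(1 - 9) = -330*(-8) = 2640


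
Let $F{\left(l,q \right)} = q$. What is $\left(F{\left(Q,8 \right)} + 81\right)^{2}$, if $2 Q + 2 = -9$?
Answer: $7921$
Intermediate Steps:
$Q = - \frac{11}{2}$ ($Q = -1 + \frac{1}{2} \left(-9\right) = -1 - \frac{9}{2} = - \frac{11}{2} \approx -5.5$)
$\left(F{\left(Q,8 \right)} + 81\right)^{2} = \left(8 + 81\right)^{2} = 89^{2} = 7921$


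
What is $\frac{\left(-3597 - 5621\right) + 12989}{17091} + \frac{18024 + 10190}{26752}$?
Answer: $\frac{32393737}{25401024} \approx 1.2753$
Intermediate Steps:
$\frac{\left(-3597 - 5621\right) + 12989}{17091} + \frac{18024 + 10190}{26752} = \left(-9218 + 12989\right) \frac{1}{17091} + 28214 \cdot \frac{1}{26752} = 3771 \cdot \frac{1}{17091} + \frac{14107}{13376} = \frac{419}{1899} + \frac{14107}{13376} = \frac{32393737}{25401024}$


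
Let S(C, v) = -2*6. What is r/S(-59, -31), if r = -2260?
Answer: 565/3 ≈ 188.33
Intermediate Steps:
S(C, v) = -12
r/S(-59, -31) = -2260/(-12) = -2260*(-1/12) = 565/3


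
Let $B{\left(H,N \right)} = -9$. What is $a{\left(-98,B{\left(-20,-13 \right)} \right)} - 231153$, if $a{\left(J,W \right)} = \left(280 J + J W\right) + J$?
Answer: $-257809$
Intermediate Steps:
$a{\left(J,W \right)} = 281 J + J W$
$a{\left(-98,B{\left(-20,-13 \right)} \right)} - 231153 = - 98 \left(281 - 9\right) - 231153 = \left(-98\right) 272 - 231153 = -26656 - 231153 = -257809$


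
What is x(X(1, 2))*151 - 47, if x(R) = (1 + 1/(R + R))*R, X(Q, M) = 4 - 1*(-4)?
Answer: 2473/2 ≈ 1236.5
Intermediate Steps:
X(Q, M) = 8 (X(Q, M) = 4 + 4 = 8)
x(R) = R*(1 + 1/(2*R)) (x(R) = (1 + 1/(2*R))*R = R*(1 + 1/(2*R)))
x(X(1, 2))*151 - 47 = (1/2 + 8)*151 - 47 = (17/2)*151 - 47 = 2567/2 - 47 = 2473/2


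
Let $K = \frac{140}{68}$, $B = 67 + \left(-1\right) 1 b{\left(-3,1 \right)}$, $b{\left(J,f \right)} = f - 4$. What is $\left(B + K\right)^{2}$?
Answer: $\frac{1500625}{289} \approx 5192.5$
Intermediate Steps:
$b{\left(J,f \right)} = -4 + f$
$B = 70$ ($B = 67 + \left(-1\right) 1 \left(-4 + 1\right) = 67 - -3 = 67 + 3 = 70$)
$K = \frac{35}{17}$ ($K = 140 \cdot \frac{1}{68} = \frac{35}{17} \approx 2.0588$)
$\left(B + K\right)^{2} = \left(70 + \frac{35}{17}\right)^{2} = \left(\frac{1225}{17}\right)^{2} = \frac{1500625}{289}$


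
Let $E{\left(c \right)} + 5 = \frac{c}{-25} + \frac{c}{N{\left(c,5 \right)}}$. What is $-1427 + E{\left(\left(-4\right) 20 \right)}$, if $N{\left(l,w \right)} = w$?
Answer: $- \frac{7224}{5} \approx -1444.8$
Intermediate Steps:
$E{\left(c \right)} = -5 + \frac{4 c}{25}$ ($E{\left(c \right)} = -5 + \left(\frac{c}{-25} + \frac{c}{5}\right) = -5 + \left(c \left(- \frac{1}{25}\right) + c \frac{1}{5}\right) = -5 + \left(- \frac{c}{25} + \frac{c}{5}\right) = -5 + \frac{4 c}{25}$)
$-1427 + E{\left(\left(-4\right) 20 \right)} = -1427 + \left(-5 + \frac{4 \left(\left(-4\right) 20\right)}{25}\right) = -1427 + \left(-5 + \frac{4}{25} \left(-80\right)\right) = -1427 - \frac{89}{5} = - \frac{7224}{5}$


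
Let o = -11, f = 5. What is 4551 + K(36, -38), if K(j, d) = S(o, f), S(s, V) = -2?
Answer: 4549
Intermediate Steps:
K(j, d) = -2
4551 + K(36, -38) = 4551 - 2 = 4549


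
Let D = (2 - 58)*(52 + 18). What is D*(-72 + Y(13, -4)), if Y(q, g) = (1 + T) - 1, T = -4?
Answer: 297920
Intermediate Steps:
D = -3920 (D = -56*70 = -3920)
Y(q, g) = -4 (Y(q, g) = (1 - 4) - 1 = -3 - 1 = -4)
D*(-72 + Y(13, -4)) = -3920*(-72 - 4) = -3920*(-76) = 297920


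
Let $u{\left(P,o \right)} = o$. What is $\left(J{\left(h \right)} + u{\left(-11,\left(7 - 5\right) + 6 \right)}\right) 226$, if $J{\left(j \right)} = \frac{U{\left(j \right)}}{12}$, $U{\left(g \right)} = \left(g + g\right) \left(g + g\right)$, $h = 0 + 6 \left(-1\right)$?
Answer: $4520$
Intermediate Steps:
$h = -6$ ($h = 0 - 6 = -6$)
$U{\left(g \right)} = 4 g^{2}$ ($U{\left(g \right)} = 2 g 2 g = 4 g^{2}$)
$J{\left(j \right)} = \frac{j^{2}}{3}$ ($J{\left(j \right)} = \frac{4 j^{2}}{12} = 4 j^{2} \cdot \frac{1}{12} = \frac{j^{2}}{3}$)
$\left(J{\left(h \right)} + u{\left(-11,\left(7 - 5\right) + 6 \right)}\right) 226 = \left(\frac{\left(-6\right)^{2}}{3} + \left(\left(7 - 5\right) + 6\right)\right) 226 = \left(\frac{1}{3} \cdot 36 + \left(2 + 6\right)\right) 226 = \left(12 + 8\right) 226 = 20 \cdot 226 = 4520$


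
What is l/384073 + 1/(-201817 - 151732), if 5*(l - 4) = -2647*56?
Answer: -52402124753/678943125385 ≈ -0.077182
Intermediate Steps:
l = -148212/5 (l = 4 + (-2647*56)/5 = 4 + (1/5)*(-148232) = 4 - 148232/5 = -148212/5 ≈ -29642.)
l/384073 + 1/(-201817 - 151732) = -148212/5/384073 + 1/(-201817 - 151732) = -148212/5*1/384073 + 1/(-353549) = -148212/1920365 - 1/353549 = -52402124753/678943125385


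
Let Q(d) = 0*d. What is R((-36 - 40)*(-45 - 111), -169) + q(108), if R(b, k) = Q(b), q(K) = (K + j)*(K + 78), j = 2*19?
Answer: 27156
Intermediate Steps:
j = 38
Q(d) = 0
q(K) = (38 + K)*(78 + K) (q(K) = (K + 38)*(K + 78) = (38 + K)*(78 + K))
R(b, k) = 0
R((-36 - 40)*(-45 - 111), -169) + q(108) = 0 + (2964 + 108² + 116*108) = 0 + (2964 + 11664 + 12528) = 0 + 27156 = 27156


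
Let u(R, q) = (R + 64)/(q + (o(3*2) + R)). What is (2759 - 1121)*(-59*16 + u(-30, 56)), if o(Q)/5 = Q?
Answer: -3090555/2 ≈ -1.5453e+6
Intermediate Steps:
o(Q) = 5*Q
u(R, q) = (64 + R)/(30 + R + q) (u(R, q) = (R + 64)/(q + (5*(3*2) + R)) = (64 + R)/(q + (5*6 + R)) = (64 + R)/(q + (30 + R)) = (64 + R)/(30 + R + q))
(2759 - 1121)*(-59*16 + u(-30, 56)) = (2759 - 1121)*(-59*16 + (64 - 30)/(30 - 30 + 56)) = 1638*(-944 + 34/56) = 1638*(-944 + (1/56)*34) = 1638*(-944 + 17/28) = 1638*(-26415/28) = -3090555/2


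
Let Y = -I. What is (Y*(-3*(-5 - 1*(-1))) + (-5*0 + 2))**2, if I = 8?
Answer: 8836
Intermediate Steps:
Y = -8 (Y = -1*8 = -8)
(Y*(-3*(-5 - 1*(-1))) + (-5*0 + 2))**2 = (-(-24)*(-5 - 1*(-1)) + (-5*0 + 2))**2 = (-(-24)*(-5 + 1) + (0 + 2))**2 = (-(-24)*(-4) + 2)**2 = (-8*12 + 2)**2 = (-96 + 2)**2 = (-94)**2 = 8836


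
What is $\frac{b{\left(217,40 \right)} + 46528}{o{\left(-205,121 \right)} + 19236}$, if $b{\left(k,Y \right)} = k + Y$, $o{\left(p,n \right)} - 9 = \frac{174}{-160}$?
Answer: $\frac{1247600}{513171} \approx 2.4312$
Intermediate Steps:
$o{\left(p,n \right)} = \frac{633}{80}$ ($o{\left(p,n \right)} = 9 + \frac{174}{-160} = 9 + 174 \left(- \frac{1}{160}\right) = 9 - \frac{87}{80} = \frac{633}{80}$)
$b{\left(k,Y \right)} = Y + k$
$\frac{b{\left(217,40 \right)} + 46528}{o{\left(-205,121 \right)} + 19236} = \frac{\left(40 + 217\right) + 46528}{\frac{633}{80} + 19236} = \frac{257 + 46528}{\frac{1539513}{80}} = 46785 \cdot \frac{80}{1539513} = \frac{1247600}{513171}$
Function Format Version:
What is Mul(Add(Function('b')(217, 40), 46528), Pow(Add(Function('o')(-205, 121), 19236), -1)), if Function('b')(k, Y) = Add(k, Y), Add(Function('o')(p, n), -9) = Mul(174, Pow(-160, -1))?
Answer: Rational(1247600, 513171) ≈ 2.4312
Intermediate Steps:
Function('o')(p, n) = Rational(633, 80) (Function('o')(p, n) = Add(9, Mul(174, Pow(-160, -1))) = Add(9, Mul(174, Rational(-1, 160))) = Add(9, Rational(-87, 80)) = Rational(633, 80))
Function('b')(k, Y) = Add(Y, k)
Mul(Add(Function('b')(217, 40), 46528), Pow(Add(Function('o')(-205, 121), 19236), -1)) = Mul(Add(Add(40, 217), 46528), Pow(Add(Rational(633, 80), 19236), -1)) = Mul(Add(257, 46528), Pow(Rational(1539513, 80), -1)) = Mul(46785, Rational(80, 1539513)) = Rational(1247600, 513171)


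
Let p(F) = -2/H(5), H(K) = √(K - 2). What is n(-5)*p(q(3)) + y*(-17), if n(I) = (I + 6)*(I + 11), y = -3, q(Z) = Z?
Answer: 51 - 4*√3 ≈ 44.072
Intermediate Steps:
H(K) = √(-2 + K)
n(I) = (6 + I)*(11 + I)
p(F) = -2*√3/3 (p(F) = -2/√(-2 + 5) = -2*√3/3)
n(-5)*p(q(3)) + y*(-17) = (66 + (-5)² + 17*(-5))*(-2*√3/3) - 3*(-17) = (66 + 25 - 85)*(-2*√3/3) + 51 = 6*(-2*√3/3) + 51 = -4*√3 + 51 = 51 - 4*√3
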